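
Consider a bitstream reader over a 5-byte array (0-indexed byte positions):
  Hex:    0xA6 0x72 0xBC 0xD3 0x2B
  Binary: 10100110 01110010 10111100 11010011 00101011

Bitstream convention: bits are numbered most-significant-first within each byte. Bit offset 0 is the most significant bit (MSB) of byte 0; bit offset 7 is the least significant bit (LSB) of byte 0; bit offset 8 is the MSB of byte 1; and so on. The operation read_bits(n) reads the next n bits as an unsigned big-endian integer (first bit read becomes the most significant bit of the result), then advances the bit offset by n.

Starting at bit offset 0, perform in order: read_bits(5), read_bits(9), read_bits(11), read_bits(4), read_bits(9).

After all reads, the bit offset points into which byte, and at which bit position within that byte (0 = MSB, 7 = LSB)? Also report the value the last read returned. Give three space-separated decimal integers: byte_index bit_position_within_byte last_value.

Read 1: bits[0:5] width=5 -> value=20 (bin 10100); offset now 5 = byte 0 bit 5; 35 bits remain
Read 2: bits[5:14] width=9 -> value=412 (bin 110011100); offset now 14 = byte 1 bit 6; 26 bits remain
Read 3: bits[14:25] width=11 -> value=1401 (bin 10101111001); offset now 25 = byte 3 bit 1; 15 bits remain
Read 4: bits[25:29] width=4 -> value=10 (bin 1010); offset now 29 = byte 3 bit 5; 11 bits remain
Read 5: bits[29:38] width=9 -> value=202 (bin 011001010); offset now 38 = byte 4 bit 6; 2 bits remain

Answer: 4 6 202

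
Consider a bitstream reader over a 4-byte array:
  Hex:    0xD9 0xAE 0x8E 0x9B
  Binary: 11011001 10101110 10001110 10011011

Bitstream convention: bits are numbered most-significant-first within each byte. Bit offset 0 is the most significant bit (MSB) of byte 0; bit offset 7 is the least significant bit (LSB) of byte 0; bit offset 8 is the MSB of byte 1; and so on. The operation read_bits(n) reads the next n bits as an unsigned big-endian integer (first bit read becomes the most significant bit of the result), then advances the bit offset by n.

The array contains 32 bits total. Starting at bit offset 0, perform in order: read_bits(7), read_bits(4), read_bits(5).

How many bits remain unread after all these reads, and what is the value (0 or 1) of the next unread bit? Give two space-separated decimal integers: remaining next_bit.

Answer: 16 1

Derivation:
Read 1: bits[0:7] width=7 -> value=108 (bin 1101100); offset now 7 = byte 0 bit 7; 25 bits remain
Read 2: bits[7:11] width=4 -> value=13 (bin 1101); offset now 11 = byte 1 bit 3; 21 bits remain
Read 3: bits[11:16] width=5 -> value=14 (bin 01110); offset now 16 = byte 2 bit 0; 16 bits remain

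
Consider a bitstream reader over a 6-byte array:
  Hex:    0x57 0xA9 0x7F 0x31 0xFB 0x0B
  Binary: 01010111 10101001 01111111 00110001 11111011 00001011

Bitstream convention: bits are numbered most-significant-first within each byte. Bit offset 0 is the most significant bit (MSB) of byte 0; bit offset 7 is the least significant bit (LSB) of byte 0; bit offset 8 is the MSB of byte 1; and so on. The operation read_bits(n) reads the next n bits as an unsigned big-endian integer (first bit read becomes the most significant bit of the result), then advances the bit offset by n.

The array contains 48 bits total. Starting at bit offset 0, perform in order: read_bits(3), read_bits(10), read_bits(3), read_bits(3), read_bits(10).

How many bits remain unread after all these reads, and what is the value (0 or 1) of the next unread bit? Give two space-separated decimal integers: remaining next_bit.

Read 1: bits[0:3] width=3 -> value=2 (bin 010); offset now 3 = byte 0 bit 3; 45 bits remain
Read 2: bits[3:13] width=10 -> value=757 (bin 1011110101); offset now 13 = byte 1 bit 5; 35 bits remain
Read 3: bits[13:16] width=3 -> value=1 (bin 001); offset now 16 = byte 2 bit 0; 32 bits remain
Read 4: bits[16:19] width=3 -> value=3 (bin 011); offset now 19 = byte 2 bit 3; 29 bits remain
Read 5: bits[19:29] width=10 -> value=998 (bin 1111100110); offset now 29 = byte 3 bit 5; 19 bits remain

Answer: 19 0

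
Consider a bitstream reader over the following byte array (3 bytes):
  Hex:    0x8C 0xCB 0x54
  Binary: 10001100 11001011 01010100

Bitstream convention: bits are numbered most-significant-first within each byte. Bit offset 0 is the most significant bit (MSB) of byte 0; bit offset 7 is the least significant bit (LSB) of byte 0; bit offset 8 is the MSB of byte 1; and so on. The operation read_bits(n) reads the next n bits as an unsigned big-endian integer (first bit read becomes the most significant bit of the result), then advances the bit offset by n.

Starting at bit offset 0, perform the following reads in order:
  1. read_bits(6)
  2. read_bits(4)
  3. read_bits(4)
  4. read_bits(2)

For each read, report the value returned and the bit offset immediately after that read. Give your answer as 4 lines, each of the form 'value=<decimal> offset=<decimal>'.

Answer: value=35 offset=6
value=3 offset=10
value=2 offset=14
value=3 offset=16

Derivation:
Read 1: bits[0:6] width=6 -> value=35 (bin 100011); offset now 6 = byte 0 bit 6; 18 bits remain
Read 2: bits[6:10] width=4 -> value=3 (bin 0011); offset now 10 = byte 1 bit 2; 14 bits remain
Read 3: bits[10:14] width=4 -> value=2 (bin 0010); offset now 14 = byte 1 bit 6; 10 bits remain
Read 4: bits[14:16] width=2 -> value=3 (bin 11); offset now 16 = byte 2 bit 0; 8 bits remain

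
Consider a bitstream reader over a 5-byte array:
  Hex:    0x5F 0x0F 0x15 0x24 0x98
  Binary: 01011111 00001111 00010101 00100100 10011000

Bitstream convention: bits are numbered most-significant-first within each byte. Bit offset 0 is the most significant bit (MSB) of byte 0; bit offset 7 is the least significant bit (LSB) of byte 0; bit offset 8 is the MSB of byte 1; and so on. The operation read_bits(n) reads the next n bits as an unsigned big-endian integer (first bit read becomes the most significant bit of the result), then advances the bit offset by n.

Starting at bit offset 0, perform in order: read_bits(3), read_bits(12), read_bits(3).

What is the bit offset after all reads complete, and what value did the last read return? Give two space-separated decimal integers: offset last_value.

Answer: 18 4

Derivation:
Read 1: bits[0:3] width=3 -> value=2 (bin 010); offset now 3 = byte 0 bit 3; 37 bits remain
Read 2: bits[3:15] width=12 -> value=3975 (bin 111110000111); offset now 15 = byte 1 bit 7; 25 bits remain
Read 3: bits[15:18] width=3 -> value=4 (bin 100); offset now 18 = byte 2 bit 2; 22 bits remain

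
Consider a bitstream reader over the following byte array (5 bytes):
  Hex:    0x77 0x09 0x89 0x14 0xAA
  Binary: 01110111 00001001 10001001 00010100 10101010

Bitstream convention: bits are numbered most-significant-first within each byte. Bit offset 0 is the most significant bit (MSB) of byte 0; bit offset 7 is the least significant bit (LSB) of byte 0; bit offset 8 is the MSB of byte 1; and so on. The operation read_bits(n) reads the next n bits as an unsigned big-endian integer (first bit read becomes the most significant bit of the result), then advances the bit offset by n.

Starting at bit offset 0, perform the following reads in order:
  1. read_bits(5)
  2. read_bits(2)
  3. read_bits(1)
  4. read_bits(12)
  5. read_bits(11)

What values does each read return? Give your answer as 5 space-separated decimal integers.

Answer: 14 3 1 152 1162

Derivation:
Read 1: bits[0:5] width=5 -> value=14 (bin 01110); offset now 5 = byte 0 bit 5; 35 bits remain
Read 2: bits[5:7] width=2 -> value=3 (bin 11); offset now 7 = byte 0 bit 7; 33 bits remain
Read 3: bits[7:8] width=1 -> value=1 (bin 1); offset now 8 = byte 1 bit 0; 32 bits remain
Read 4: bits[8:20] width=12 -> value=152 (bin 000010011000); offset now 20 = byte 2 bit 4; 20 bits remain
Read 5: bits[20:31] width=11 -> value=1162 (bin 10010001010); offset now 31 = byte 3 bit 7; 9 bits remain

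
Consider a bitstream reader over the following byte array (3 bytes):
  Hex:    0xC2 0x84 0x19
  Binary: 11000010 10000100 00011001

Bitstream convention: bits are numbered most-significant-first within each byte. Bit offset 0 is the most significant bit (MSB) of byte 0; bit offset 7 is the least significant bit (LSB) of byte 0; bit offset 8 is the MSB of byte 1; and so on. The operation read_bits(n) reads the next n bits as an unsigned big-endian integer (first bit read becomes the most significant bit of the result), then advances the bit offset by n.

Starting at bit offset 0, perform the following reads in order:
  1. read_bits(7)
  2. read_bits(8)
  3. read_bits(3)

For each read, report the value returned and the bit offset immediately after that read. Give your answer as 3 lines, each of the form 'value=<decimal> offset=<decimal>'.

Answer: value=97 offset=7
value=66 offset=15
value=0 offset=18

Derivation:
Read 1: bits[0:7] width=7 -> value=97 (bin 1100001); offset now 7 = byte 0 bit 7; 17 bits remain
Read 2: bits[7:15] width=8 -> value=66 (bin 01000010); offset now 15 = byte 1 bit 7; 9 bits remain
Read 3: bits[15:18] width=3 -> value=0 (bin 000); offset now 18 = byte 2 bit 2; 6 bits remain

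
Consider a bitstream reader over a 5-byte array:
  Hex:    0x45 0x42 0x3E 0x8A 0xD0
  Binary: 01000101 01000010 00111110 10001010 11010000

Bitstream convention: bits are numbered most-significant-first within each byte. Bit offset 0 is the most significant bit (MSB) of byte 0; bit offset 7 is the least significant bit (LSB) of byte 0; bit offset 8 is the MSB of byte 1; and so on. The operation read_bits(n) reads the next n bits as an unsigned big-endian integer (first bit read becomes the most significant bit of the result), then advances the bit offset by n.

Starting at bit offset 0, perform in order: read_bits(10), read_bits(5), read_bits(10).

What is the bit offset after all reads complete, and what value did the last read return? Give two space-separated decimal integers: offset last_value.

Answer: 25 125

Derivation:
Read 1: bits[0:10] width=10 -> value=277 (bin 0100010101); offset now 10 = byte 1 bit 2; 30 bits remain
Read 2: bits[10:15] width=5 -> value=1 (bin 00001); offset now 15 = byte 1 bit 7; 25 bits remain
Read 3: bits[15:25] width=10 -> value=125 (bin 0001111101); offset now 25 = byte 3 bit 1; 15 bits remain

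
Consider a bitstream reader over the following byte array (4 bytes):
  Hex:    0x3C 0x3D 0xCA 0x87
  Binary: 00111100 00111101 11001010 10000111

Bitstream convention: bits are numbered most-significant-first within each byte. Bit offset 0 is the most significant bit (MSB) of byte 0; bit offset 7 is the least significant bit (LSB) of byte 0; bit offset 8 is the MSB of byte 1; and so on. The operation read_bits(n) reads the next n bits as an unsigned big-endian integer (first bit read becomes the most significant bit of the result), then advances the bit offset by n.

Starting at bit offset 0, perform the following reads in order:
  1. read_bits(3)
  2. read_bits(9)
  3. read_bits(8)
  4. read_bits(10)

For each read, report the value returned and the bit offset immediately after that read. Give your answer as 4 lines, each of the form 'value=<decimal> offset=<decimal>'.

Answer: value=1 offset=3
value=451 offset=12
value=220 offset=20
value=673 offset=30

Derivation:
Read 1: bits[0:3] width=3 -> value=1 (bin 001); offset now 3 = byte 0 bit 3; 29 bits remain
Read 2: bits[3:12] width=9 -> value=451 (bin 111000011); offset now 12 = byte 1 bit 4; 20 bits remain
Read 3: bits[12:20] width=8 -> value=220 (bin 11011100); offset now 20 = byte 2 bit 4; 12 bits remain
Read 4: bits[20:30] width=10 -> value=673 (bin 1010100001); offset now 30 = byte 3 bit 6; 2 bits remain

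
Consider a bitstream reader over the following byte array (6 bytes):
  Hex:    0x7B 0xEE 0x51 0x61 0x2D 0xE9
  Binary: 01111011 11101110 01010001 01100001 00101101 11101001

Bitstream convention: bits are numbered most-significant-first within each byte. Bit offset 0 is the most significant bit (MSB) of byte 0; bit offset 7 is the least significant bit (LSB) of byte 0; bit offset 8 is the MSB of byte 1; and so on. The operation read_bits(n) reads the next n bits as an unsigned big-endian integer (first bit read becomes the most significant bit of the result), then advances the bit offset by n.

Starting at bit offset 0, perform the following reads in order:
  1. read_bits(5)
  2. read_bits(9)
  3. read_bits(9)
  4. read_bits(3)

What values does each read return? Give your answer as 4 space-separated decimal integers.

Read 1: bits[0:5] width=5 -> value=15 (bin 01111); offset now 5 = byte 0 bit 5; 43 bits remain
Read 2: bits[5:14] width=9 -> value=251 (bin 011111011); offset now 14 = byte 1 bit 6; 34 bits remain
Read 3: bits[14:23] width=9 -> value=296 (bin 100101000); offset now 23 = byte 2 bit 7; 25 bits remain
Read 4: bits[23:26] width=3 -> value=5 (bin 101); offset now 26 = byte 3 bit 2; 22 bits remain

Answer: 15 251 296 5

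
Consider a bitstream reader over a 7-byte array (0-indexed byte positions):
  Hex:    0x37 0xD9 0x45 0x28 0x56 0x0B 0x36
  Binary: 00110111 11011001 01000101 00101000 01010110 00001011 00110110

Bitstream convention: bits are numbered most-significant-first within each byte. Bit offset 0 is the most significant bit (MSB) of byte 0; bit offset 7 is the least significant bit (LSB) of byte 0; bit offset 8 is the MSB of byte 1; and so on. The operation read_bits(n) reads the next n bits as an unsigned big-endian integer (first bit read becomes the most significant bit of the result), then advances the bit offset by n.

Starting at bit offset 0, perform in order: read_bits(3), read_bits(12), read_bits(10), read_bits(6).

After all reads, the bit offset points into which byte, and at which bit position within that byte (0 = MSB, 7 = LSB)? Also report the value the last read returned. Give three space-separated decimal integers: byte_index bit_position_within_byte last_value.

Read 1: bits[0:3] width=3 -> value=1 (bin 001); offset now 3 = byte 0 bit 3; 53 bits remain
Read 2: bits[3:15] width=12 -> value=3052 (bin 101111101100); offset now 15 = byte 1 bit 7; 41 bits remain
Read 3: bits[15:25] width=10 -> value=650 (bin 1010001010); offset now 25 = byte 3 bit 1; 31 bits remain
Read 4: bits[25:31] width=6 -> value=20 (bin 010100); offset now 31 = byte 3 bit 7; 25 bits remain

Answer: 3 7 20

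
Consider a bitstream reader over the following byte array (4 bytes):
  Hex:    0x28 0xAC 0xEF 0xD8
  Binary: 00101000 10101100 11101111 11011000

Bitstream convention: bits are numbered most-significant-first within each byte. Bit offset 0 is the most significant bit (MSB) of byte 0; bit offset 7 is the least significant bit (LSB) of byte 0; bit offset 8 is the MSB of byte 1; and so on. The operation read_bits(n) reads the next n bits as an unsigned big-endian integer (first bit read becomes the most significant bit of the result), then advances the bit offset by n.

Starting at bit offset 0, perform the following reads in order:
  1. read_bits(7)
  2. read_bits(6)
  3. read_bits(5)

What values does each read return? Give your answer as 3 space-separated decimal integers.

Read 1: bits[0:7] width=7 -> value=20 (bin 0010100); offset now 7 = byte 0 bit 7; 25 bits remain
Read 2: bits[7:13] width=6 -> value=21 (bin 010101); offset now 13 = byte 1 bit 5; 19 bits remain
Read 3: bits[13:18] width=5 -> value=19 (bin 10011); offset now 18 = byte 2 bit 2; 14 bits remain

Answer: 20 21 19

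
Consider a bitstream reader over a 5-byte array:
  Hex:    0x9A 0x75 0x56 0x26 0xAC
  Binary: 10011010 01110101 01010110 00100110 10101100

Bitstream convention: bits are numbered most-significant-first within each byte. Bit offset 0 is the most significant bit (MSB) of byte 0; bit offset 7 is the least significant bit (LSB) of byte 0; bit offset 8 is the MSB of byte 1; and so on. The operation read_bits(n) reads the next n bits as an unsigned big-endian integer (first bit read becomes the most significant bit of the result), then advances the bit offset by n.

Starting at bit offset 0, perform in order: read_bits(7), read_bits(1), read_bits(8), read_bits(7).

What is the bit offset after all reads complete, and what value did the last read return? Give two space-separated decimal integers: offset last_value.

Answer: 23 43

Derivation:
Read 1: bits[0:7] width=7 -> value=77 (bin 1001101); offset now 7 = byte 0 bit 7; 33 bits remain
Read 2: bits[7:8] width=1 -> value=0 (bin 0); offset now 8 = byte 1 bit 0; 32 bits remain
Read 3: bits[8:16] width=8 -> value=117 (bin 01110101); offset now 16 = byte 2 bit 0; 24 bits remain
Read 4: bits[16:23] width=7 -> value=43 (bin 0101011); offset now 23 = byte 2 bit 7; 17 bits remain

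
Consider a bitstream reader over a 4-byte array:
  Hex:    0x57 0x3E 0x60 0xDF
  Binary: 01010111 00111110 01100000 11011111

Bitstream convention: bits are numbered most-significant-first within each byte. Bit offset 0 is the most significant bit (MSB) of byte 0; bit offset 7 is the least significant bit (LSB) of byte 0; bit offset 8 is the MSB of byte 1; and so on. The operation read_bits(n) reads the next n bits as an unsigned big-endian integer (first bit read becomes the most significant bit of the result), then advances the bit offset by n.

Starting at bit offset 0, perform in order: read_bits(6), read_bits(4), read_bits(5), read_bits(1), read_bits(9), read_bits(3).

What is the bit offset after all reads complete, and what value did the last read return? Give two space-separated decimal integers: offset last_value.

Answer: 28 5

Derivation:
Read 1: bits[0:6] width=6 -> value=21 (bin 010101); offset now 6 = byte 0 bit 6; 26 bits remain
Read 2: bits[6:10] width=4 -> value=12 (bin 1100); offset now 10 = byte 1 bit 2; 22 bits remain
Read 3: bits[10:15] width=5 -> value=31 (bin 11111); offset now 15 = byte 1 bit 7; 17 bits remain
Read 4: bits[15:16] width=1 -> value=0 (bin 0); offset now 16 = byte 2 bit 0; 16 bits remain
Read 5: bits[16:25] width=9 -> value=193 (bin 011000001); offset now 25 = byte 3 bit 1; 7 bits remain
Read 6: bits[25:28] width=3 -> value=5 (bin 101); offset now 28 = byte 3 bit 4; 4 bits remain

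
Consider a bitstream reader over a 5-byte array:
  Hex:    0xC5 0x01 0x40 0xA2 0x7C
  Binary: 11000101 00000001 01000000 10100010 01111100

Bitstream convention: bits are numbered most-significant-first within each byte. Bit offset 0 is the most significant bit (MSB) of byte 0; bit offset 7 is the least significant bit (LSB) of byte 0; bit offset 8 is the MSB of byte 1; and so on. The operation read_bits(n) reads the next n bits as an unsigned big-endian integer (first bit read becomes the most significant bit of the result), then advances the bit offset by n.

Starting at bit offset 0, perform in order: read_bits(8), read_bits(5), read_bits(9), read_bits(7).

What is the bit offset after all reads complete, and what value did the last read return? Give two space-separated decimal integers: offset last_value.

Read 1: bits[0:8] width=8 -> value=197 (bin 11000101); offset now 8 = byte 1 bit 0; 32 bits remain
Read 2: bits[8:13] width=5 -> value=0 (bin 00000); offset now 13 = byte 1 bit 5; 27 bits remain
Read 3: bits[13:22] width=9 -> value=80 (bin 001010000); offset now 22 = byte 2 bit 6; 18 bits remain
Read 4: bits[22:29] width=7 -> value=20 (bin 0010100); offset now 29 = byte 3 bit 5; 11 bits remain

Answer: 29 20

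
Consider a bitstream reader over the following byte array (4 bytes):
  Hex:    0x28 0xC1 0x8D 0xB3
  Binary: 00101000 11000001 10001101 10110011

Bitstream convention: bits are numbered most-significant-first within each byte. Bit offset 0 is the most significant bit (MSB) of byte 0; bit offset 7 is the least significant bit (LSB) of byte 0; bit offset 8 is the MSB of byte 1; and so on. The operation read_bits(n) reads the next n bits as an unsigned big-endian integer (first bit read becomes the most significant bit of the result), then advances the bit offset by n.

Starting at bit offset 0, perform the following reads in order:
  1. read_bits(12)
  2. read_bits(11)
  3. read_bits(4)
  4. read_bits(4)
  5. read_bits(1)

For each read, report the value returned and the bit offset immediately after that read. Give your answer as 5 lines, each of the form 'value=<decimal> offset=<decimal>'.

Read 1: bits[0:12] width=12 -> value=652 (bin 001010001100); offset now 12 = byte 1 bit 4; 20 bits remain
Read 2: bits[12:23] width=11 -> value=198 (bin 00011000110); offset now 23 = byte 2 bit 7; 9 bits remain
Read 3: bits[23:27] width=4 -> value=13 (bin 1101); offset now 27 = byte 3 bit 3; 5 bits remain
Read 4: bits[27:31] width=4 -> value=9 (bin 1001); offset now 31 = byte 3 bit 7; 1 bits remain
Read 5: bits[31:32] width=1 -> value=1 (bin 1); offset now 32 = byte 4 bit 0; 0 bits remain

Answer: value=652 offset=12
value=198 offset=23
value=13 offset=27
value=9 offset=31
value=1 offset=32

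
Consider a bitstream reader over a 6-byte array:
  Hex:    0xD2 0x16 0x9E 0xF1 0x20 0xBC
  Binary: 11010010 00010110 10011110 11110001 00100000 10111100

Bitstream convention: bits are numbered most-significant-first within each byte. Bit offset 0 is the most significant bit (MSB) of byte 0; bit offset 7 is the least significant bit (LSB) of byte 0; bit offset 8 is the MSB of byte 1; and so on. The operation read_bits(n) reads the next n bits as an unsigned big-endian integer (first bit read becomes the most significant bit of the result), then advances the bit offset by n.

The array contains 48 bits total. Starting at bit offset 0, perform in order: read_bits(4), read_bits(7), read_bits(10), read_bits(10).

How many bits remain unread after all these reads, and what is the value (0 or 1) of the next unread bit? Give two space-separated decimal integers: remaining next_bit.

Answer: 17 1

Derivation:
Read 1: bits[0:4] width=4 -> value=13 (bin 1101); offset now 4 = byte 0 bit 4; 44 bits remain
Read 2: bits[4:11] width=7 -> value=16 (bin 0010000); offset now 11 = byte 1 bit 3; 37 bits remain
Read 3: bits[11:21] width=10 -> value=723 (bin 1011010011); offset now 21 = byte 2 bit 5; 27 bits remain
Read 4: bits[21:31] width=10 -> value=888 (bin 1101111000); offset now 31 = byte 3 bit 7; 17 bits remain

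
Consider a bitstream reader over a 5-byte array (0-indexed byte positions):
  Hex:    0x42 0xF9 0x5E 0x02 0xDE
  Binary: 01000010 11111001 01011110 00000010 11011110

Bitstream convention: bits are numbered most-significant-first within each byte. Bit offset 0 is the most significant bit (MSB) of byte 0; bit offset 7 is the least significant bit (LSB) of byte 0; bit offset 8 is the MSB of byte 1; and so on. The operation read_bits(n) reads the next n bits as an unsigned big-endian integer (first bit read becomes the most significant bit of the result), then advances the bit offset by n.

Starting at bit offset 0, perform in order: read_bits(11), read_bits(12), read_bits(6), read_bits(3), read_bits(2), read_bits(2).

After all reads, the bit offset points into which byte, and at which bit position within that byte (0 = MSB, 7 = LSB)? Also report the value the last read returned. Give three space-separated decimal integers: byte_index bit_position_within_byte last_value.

Read 1: bits[0:11] width=11 -> value=535 (bin 01000010111); offset now 11 = byte 1 bit 3; 29 bits remain
Read 2: bits[11:23] width=12 -> value=3247 (bin 110010101111); offset now 23 = byte 2 bit 7; 17 bits remain
Read 3: bits[23:29] width=6 -> value=0 (bin 000000); offset now 29 = byte 3 bit 5; 11 bits remain
Read 4: bits[29:32] width=3 -> value=2 (bin 010); offset now 32 = byte 4 bit 0; 8 bits remain
Read 5: bits[32:34] width=2 -> value=3 (bin 11); offset now 34 = byte 4 bit 2; 6 bits remain
Read 6: bits[34:36] width=2 -> value=1 (bin 01); offset now 36 = byte 4 bit 4; 4 bits remain

Answer: 4 4 1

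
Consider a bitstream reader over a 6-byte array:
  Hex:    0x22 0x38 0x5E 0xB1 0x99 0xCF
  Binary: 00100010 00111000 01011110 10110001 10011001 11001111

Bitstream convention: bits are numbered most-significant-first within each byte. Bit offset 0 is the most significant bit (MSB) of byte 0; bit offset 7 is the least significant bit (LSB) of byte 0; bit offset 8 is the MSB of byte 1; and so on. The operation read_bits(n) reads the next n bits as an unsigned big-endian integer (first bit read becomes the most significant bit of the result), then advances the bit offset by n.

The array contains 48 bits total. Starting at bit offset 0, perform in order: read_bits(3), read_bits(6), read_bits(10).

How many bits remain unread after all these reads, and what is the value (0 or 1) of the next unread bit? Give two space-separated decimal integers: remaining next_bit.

Answer: 29 1

Derivation:
Read 1: bits[0:3] width=3 -> value=1 (bin 001); offset now 3 = byte 0 bit 3; 45 bits remain
Read 2: bits[3:9] width=6 -> value=4 (bin 000100); offset now 9 = byte 1 bit 1; 39 bits remain
Read 3: bits[9:19] width=10 -> value=450 (bin 0111000010); offset now 19 = byte 2 bit 3; 29 bits remain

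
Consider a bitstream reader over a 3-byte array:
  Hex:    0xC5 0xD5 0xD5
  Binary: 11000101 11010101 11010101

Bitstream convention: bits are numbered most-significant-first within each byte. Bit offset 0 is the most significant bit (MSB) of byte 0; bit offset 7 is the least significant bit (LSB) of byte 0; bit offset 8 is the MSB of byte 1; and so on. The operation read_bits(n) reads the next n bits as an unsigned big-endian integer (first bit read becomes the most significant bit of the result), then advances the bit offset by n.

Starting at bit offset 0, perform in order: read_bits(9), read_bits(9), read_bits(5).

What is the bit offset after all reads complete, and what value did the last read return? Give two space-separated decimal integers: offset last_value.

Answer: 23 10

Derivation:
Read 1: bits[0:9] width=9 -> value=395 (bin 110001011); offset now 9 = byte 1 bit 1; 15 bits remain
Read 2: bits[9:18] width=9 -> value=343 (bin 101010111); offset now 18 = byte 2 bit 2; 6 bits remain
Read 3: bits[18:23] width=5 -> value=10 (bin 01010); offset now 23 = byte 2 bit 7; 1 bits remain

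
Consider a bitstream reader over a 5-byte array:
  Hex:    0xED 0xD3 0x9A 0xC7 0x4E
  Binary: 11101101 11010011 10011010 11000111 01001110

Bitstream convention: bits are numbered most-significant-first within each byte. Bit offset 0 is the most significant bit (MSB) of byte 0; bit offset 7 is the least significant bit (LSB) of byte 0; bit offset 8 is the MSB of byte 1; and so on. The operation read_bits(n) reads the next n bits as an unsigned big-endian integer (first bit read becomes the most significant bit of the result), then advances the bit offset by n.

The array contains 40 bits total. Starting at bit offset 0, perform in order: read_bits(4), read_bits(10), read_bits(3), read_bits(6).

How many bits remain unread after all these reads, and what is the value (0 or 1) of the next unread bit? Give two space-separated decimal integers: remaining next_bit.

Read 1: bits[0:4] width=4 -> value=14 (bin 1110); offset now 4 = byte 0 bit 4; 36 bits remain
Read 2: bits[4:14] width=10 -> value=884 (bin 1101110100); offset now 14 = byte 1 bit 6; 26 bits remain
Read 3: bits[14:17] width=3 -> value=7 (bin 111); offset now 17 = byte 2 bit 1; 23 bits remain
Read 4: bits[17:23] width=6 -> value=13 (bin 001101); offset now 23 = byte 2 bit 7; 17 bits remain

Answer: 17 0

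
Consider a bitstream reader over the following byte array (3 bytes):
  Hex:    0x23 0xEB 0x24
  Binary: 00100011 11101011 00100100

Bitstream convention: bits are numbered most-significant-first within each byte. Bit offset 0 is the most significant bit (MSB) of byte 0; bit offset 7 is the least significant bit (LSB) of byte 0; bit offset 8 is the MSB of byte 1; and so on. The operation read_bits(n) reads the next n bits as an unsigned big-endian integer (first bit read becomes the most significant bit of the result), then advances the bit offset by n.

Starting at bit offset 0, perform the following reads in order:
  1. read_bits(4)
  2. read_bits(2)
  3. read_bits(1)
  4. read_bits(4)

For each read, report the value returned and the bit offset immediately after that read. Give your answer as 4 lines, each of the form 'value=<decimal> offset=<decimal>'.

Answer: value=2 offset=4
value=0 offset=6
value=1 offset=7
value=15 offset=11

Derivation:
Read 1: bits[0:4] width=4 -> value=2 (bin 0010); offset now 4 = byte 0 bit 4; 20 bits remain
Read 2: bits[4:6] width=2 -> value=0 (bin 00); offset now 6 = byte 0 bit 6; 18 bits remain
Read 3: bits[6:7] width=1 -> value=1 (bin 1); offset now 7 = byte 0 bit 7; 17 bits remain
Read 4: bits[7:11] width=4 -> value=15 (bin 1111); offset now 11 = byte 1 bit 3; 13 bits remain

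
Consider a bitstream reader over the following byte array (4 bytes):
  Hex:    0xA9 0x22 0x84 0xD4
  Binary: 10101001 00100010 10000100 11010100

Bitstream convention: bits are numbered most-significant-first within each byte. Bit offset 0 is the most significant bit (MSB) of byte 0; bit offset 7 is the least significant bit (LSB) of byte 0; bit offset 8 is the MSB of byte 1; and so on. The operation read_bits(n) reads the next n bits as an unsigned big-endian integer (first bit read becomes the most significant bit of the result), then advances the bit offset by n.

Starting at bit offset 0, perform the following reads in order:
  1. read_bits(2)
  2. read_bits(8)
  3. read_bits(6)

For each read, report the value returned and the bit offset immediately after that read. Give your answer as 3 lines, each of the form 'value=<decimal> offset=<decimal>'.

Answer: value=2 offset=2
value=164 offset=10
value=34 offset=16

Derivation:
Read 1: bits[0:2] width=2 -> value=2 (bin 10); offset now 2 = byte 0 bit 2; 30 bits remain
Read 2: bits[2:10] width=8 -> value=164 (bin 10100100); offset now 10 = byte 1 bit 2; 22 bits remain
Read 3: bits[10:16] width=6 -> value=34 (bin 100010); offset now 16 = byte 2 bit 0; 16 bits remain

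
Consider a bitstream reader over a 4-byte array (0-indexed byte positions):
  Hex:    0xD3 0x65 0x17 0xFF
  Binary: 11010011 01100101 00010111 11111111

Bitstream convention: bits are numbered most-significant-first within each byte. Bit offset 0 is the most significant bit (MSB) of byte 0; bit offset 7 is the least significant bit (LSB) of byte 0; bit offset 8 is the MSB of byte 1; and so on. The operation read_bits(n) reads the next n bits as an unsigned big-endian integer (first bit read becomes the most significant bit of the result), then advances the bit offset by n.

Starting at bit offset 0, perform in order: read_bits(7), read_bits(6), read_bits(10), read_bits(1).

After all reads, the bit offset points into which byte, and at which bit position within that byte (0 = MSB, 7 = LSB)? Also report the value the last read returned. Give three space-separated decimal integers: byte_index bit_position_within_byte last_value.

Answer: 3 0 1

Derivation:
Read 1: bits[0:7] width=7 -> value=105 (bin 1101001); offset now 7 = byte 0 bit 7; 25 bits remain
Read 2: bits[7:13] width=6 -> value=44 (bin 101100); offset now 13 = byte 1 bit 5; 19 bits remain
Read 3: bits[13:23] width=10 -> value=651 (bin 1010001011); offset now 23 = byte 2 bit 7; 9 bits remain
Read 4: bits[23:24] width=1 -> value=1 (bin 1); offset now 24 = byte 3 bit 0; 8 bits remain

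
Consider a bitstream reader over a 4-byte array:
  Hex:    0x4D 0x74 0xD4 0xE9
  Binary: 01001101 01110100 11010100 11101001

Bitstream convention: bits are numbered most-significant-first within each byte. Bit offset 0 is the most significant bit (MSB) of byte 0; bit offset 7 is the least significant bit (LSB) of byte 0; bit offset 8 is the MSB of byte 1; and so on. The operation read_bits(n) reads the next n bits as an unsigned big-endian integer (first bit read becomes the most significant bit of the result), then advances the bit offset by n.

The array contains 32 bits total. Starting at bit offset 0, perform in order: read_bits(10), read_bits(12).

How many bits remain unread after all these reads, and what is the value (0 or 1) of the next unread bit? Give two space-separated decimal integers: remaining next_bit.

Answer: 10 0

Derivation:
Read 1: bits[0:10] width=10 -> value=309 (bin 0100110101); offset now 10 = byte 1 bit 2; 22 bits remain
Read 2: bits[10:22] width=12 -> value=3381 (bin 110100110101); offset now 22 = byte 2 bit 6; 10 bits remain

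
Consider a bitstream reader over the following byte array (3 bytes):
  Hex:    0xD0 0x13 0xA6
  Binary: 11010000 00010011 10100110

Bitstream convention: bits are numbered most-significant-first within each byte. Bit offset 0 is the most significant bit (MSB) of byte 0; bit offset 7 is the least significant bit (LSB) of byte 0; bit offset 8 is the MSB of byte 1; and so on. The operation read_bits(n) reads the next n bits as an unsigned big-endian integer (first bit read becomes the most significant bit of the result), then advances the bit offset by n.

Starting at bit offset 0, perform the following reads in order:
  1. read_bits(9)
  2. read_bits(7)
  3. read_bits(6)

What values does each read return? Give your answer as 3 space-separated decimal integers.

Read 1: bits[0:9] width=9 -> value=416 (bin 110100000); offset now 9 = byte 1 bit 1; 15 bits remain
Read 2: bits[9:16] width=7 -> value=19 (bin 0010011); offset now 16 = byte 2 bit 0; 8 bits remain
Read 3: bits[16:22] width=6 -> value=41 (bin 101001); offset now 22 = byte 2 bit 6; 2 bits remain

Answer: 416 19 41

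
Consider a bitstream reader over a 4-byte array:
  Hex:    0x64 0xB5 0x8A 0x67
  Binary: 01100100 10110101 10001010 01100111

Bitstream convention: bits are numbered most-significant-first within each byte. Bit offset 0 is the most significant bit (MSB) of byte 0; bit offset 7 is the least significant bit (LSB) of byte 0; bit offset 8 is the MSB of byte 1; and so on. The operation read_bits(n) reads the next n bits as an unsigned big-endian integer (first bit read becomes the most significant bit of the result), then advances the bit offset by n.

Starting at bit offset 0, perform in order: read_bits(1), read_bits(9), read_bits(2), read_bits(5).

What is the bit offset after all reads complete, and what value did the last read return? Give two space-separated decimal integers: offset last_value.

Read 1: bits[0:1] width=1 -> value=0 (bin 0); offset now 1 = byte 0 bit 1; 31 bits remain
Read 2: bits[1:10] width=9 -> value=402 (bin 110010010); offset now 10 = byte 1 bit 2; 22 bits remain
Read 3: bits[10:12] width=2 -> value=3 (bin 11); offset now 12 = byte 1 bit 4; 20 bits remain
Read 4: bits[12:17] width=5 -> value=11 (bin 01011); offset now 17 = byte 2 bit 1; 15 bits remain

Answer: 17 11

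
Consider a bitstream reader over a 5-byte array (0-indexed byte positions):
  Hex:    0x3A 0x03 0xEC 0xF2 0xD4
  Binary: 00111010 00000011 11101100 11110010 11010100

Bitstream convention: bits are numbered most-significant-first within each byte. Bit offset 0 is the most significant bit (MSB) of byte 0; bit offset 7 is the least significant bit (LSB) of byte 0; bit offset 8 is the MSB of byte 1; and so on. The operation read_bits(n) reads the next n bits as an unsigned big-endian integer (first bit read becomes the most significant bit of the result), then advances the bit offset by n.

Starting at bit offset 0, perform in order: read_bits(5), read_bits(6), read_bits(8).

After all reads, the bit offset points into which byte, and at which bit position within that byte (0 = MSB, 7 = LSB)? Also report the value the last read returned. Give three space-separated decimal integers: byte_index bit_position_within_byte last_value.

Answer: 2 3 31

Derivation:
Read 1: bits[0:5] width=5 -> value=7 (bin 00111); offset now 5 = byte 0 bit 5; 35 bits remain
Read 2: bits[5:11] width=6 -> value=16 (bin 010000); offset now 11 = byte 1 bit 3; 29 bits remain
Read 3: bits[11:19] width=8 -> value=31 (bin 00011111); offset now 19 = byte 2 bit 3; 21 bits remain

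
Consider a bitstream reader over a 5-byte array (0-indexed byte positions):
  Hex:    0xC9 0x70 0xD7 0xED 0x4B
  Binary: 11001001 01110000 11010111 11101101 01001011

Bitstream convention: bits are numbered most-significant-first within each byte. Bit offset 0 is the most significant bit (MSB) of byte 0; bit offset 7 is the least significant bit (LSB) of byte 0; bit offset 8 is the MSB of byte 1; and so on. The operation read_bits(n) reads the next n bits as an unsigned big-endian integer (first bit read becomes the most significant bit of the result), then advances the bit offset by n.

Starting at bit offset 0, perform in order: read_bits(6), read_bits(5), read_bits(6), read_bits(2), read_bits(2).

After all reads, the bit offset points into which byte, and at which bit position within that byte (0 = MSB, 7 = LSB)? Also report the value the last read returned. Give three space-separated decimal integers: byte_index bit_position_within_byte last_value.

Answer: 2 5 2

Derivation:
Read 1: bits[0:6] width=6 -> value=50 (bin 110010); offset now 6 = byte 0 bit 6; 34 bits remain
Read 2: bits[6:11] width=5 -> value=11 (bin 01011); offset now 11 = byte 1 bit 3; 29 bits remain
Read 3: bits[11:17] width=6 -> value=33 (bin 100001); offset now 17 = byte 2 bit 1; 23 bits remain
Read 4: bits[17:19] width=2 -> value=2 (bin 10); offset now 19 = byte 2 bit 3; 21 bits remain
Read 5: bits[19:21] width=2 -> value=2 (bin 10); offset now 21 = byte 2 bit 5; 19 bits remain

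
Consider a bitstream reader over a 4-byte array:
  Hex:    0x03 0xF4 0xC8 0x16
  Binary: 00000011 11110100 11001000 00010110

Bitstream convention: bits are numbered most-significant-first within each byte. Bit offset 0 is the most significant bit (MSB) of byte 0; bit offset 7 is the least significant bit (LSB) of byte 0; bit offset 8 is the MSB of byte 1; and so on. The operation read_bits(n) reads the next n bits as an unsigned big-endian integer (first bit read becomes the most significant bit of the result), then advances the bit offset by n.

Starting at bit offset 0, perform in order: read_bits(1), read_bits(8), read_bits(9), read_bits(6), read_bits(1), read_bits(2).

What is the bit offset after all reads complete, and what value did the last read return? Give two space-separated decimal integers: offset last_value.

Answer: 27 0

Derivation:
Read 1: bits[0:1] width=1 -> value=0 (bin 0); offset now 1 = byte 0 bit 1; 31 bits remain
Read 2: bits[1:9] width=8 -> value=7 (bin 00000111); offset now 9 = byte 1 bit 1; 23 bits remain
Read 3: bits[9:18] width=9 -> value=467 (bin 111010011); offset now 18 = byte 2 bit 2; 14 bits remain
Read 4: bits[18:24] width=6 -> value=8 (bin 001000); offset now 24 = byte 3 bit 0; 8 bits remain
Read 5: bits[24:25] width=1 -> value=0 (bin 0); offset now 25 = byte 3 bit 1; 7 bits remain
Read 6: bits[25:27] width=2 -> value=0 (bin 00); offset now 27 = byte 3 bit 3; 5 bits remain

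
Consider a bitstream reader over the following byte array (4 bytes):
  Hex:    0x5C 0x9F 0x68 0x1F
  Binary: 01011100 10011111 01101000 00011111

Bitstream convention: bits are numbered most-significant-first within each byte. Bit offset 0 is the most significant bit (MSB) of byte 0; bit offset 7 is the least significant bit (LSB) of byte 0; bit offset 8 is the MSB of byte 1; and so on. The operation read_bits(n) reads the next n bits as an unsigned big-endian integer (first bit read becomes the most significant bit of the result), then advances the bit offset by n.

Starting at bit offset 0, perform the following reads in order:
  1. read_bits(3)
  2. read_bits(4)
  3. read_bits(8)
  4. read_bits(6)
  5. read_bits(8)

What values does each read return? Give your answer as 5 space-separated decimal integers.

Answer: 2 14 79 45 3

Derivation:
Read 1: bits[0:3] width=3 -> value=2 (bin 010); offset now 3 = byte 0 bit 3; 29 bits remain
Read 2: bits[3:7] width=4 -> value=14 (bin 1110); offset now 7 = byte 0 bit 7; 25 bits remain
Read 3: bits[7:15] width=8 -> value=79 (bin 01001111); offset now 15 = byte 1 bit 7; 17 bits remain
Read 4: bits[15:21] width=6 -> value=45 (bin 101101); offset now 21 = byte 2 bit 5; 11 bits remain
Read 5: bits[21:29] width=8 -> value=3 (bin 00000011); offset now 29 = byte 3 bit 5; 3 bits remain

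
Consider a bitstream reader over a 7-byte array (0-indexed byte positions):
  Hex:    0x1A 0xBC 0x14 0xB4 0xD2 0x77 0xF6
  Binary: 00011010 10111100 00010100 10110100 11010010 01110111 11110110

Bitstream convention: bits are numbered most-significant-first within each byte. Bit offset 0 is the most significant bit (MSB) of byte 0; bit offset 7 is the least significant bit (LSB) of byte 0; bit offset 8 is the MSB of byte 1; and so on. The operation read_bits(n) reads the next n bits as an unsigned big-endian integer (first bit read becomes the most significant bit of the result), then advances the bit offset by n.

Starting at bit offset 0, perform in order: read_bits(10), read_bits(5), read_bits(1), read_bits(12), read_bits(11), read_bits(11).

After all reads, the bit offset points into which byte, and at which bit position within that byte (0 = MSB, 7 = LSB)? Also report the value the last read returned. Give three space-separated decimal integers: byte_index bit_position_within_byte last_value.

Read 1: bits[0:10] width=10 -> value=106 (bin 0001101010); offset now 10 = byte 1 bit 2; 46 bits remain
Read 2: bits[10:15] width=5 -> value=30 (bin 11110); offset now 15 = byte 1 bit 7; 41 bits remain
Read 3: bits[15:16] width=1 -> value=0 (bin 0); offset now 16 = byte 2 bit 0; 40 bits remain
Read 4: bits[16:28] width=12 -> value=331 (bin 000101001011); offset now 28 = byte 3 bit 4; 28 bits remain
Read 5: bits[28:39] width=11 -> value=617 (bin 01001101001); offset now 39 = byte 4 bit 7; 17 bits remain
Read 6: bits[39:50] width=11 -> value=479 (bin 00111011111); offset now 50 = byte 6 bit 2; 6 bits remain

Answer: 6 2 479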